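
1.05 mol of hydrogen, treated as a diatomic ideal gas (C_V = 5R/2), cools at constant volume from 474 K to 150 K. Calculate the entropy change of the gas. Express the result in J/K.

ΔS = -25.1 J/K

At constant volume, ΔS = nC_V ln(T₂/T₁) with C_V = 5R/2 = 20.79 J mol⁻¹ K⁻¹.
ΔS = 1.05 × 20.79 × ln(150/474) = -25.1 J/K.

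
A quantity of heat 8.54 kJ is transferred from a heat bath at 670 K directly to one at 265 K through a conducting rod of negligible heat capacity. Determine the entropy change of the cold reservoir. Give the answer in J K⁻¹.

ΔS_cold = 32.2 J/K

The cold reservoir gains heat Q, so ΔS_cold = +Q/T_C = 8540/265 = 32.2 J/K.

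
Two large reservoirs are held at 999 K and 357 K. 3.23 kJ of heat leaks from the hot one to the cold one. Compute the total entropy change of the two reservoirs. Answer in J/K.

ΔS_total = 5.81 J/K

ΔS_hot = −Q/T_H = −3230/999 = -3.233 J/K and ΔS_cold = +Q/T_C = 3230/357 = 9.048 J/K.
ΔS_total = -3.233 + 9.048 = 5.81 J/K, positive as the second law requires.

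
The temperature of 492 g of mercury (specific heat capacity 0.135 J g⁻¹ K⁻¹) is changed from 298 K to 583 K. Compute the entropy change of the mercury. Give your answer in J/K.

ΔS = 44.6 J/K

ΔS = ∫dQ_rev/T = m c ln(T₂/T₁) = 492 × 0.135 × ln(583/298) = 44.6 J/K.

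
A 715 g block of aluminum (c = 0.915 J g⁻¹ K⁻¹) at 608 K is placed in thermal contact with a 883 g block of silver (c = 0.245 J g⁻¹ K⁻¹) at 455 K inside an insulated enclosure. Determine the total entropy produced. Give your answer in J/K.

Energy balance: T_f = (m₁c₁T₁ + m₂c₂T₂)/(m₁c₁ + m₂c₂) = 569.98 K.
ΔS₁ = m₁c₁ ln(T_f/T₁) = 654.225 × ln(569.98/608) = -42.25 J/K.
ΔS₂ = m₂c₂ ln(T_f/T₂) = 216.335 × ln(569.98/455) = 48.74 J/K.
ΔS_total = -42.25 + 48.74 = 6.49 J/K.

ΔS_total = 6.49 J/K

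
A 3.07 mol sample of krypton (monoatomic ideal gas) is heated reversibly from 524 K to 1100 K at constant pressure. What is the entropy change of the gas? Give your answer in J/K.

At constant pressure, ΔS = nC_p ln(T₂/T₁) with C_p = 5R/2 = 20.79 J mol⁻¹ K⁻¹.
ΔS = 3.07 × 20.79 × ln(1100/524) = 47.3 J/K.

ΔS = 47.3 J/K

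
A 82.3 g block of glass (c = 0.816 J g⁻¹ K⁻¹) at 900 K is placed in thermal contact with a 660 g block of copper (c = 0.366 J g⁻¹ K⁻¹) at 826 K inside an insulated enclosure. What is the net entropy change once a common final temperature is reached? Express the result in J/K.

ΔS_total = 0.197 J/K

Energy balance: T_f = (m₁c₁T₁ + m₂c₂T₂)/(m₁c₁ + m₂c₂) = 842.1 K.
ΔS₁ = m₁c₁ ln(T_f/T₁) = 67.1568 × ln(842.1/900) = -4.4658 J/K.
ΔS₂ = m₂c₂ ln(T_f/T₂) = 241.56 × ln(842.1/826) = 4.6624 J/K.
ΔS_total = -4.4658 + 4.6624 = 0.197 J/K.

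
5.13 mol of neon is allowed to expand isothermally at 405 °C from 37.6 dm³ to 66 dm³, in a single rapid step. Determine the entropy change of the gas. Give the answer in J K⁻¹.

ΔS_gas = 24 J/K

Entropy is a state function, so ΔS_gas depends only on the end states.
For an isothermal ideal gas ΔS_gas = nR ln(V₂/V₁) = 5.13 × 8.314 × ln(66/37.6) = 24 J/K.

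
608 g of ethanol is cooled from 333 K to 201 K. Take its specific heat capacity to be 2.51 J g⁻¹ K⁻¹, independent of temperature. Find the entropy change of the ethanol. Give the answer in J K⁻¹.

ΔS = ∫dQ_rev/T = m c ln(T₂/T₁) = 608 × 2.51 × ln(201/333) = -770 J/K.

ΔS = -770 J/K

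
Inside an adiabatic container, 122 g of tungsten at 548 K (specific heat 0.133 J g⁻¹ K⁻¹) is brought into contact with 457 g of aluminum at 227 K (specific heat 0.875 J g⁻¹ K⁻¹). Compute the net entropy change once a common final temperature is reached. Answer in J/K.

ΔS_total = 8.03 J/K

Energy balance: T_f = (m₁c₁T₁ + m₂c₂T₂)/(m₁c₁ + m₂c₂) = 239.52 K.
ΔS₁ = m₁c₁ ln(T_f/T₁) = 16.226 × ln(239.52/548) = -13.43 J/K.
ΔS₂ = m₂c₂ ln(T_f/T₂) = 399.875 × ln(239.52/227) = 21.46 J/K.
ΔS_total = -13.43 + 21.46 = 8.03 J/K.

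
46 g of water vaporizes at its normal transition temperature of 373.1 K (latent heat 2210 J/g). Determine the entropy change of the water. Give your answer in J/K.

Heat absorbed by the substance: Q = mL = 46 × 2210 = 101660 J.
At constant T, ΔS = Q_rev/T = 101660 / 373.1 = 272 J/K.

ΔS = 272 J/K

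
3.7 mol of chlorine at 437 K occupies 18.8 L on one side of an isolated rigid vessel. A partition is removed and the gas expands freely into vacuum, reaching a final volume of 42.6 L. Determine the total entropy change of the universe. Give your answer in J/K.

ΔS_universe = 25.2 J/K

For an ideal gas in free expansion Q = 0 and W = 0, so T is unchanged.
Entropy is a state function; using a reversible isothermal path, ΔS_gas = nR ln(V₂/V₁) = 3.7 × 8.314 × ln(42.6/18.8) = 25.2 J/K.
The insulated surroundings exchange no heat, so ΔS_surr = 0 and ΔS_universe = ΔS_gas.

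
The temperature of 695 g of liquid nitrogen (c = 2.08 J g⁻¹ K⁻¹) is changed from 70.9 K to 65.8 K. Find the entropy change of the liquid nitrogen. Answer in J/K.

ΔS = -108 J/K

ΔS = ∫dQ_rev/T = m c ln(T₂/T₁) = 695 × 2.08 × ln(65.8/70.9) = -108 J/K.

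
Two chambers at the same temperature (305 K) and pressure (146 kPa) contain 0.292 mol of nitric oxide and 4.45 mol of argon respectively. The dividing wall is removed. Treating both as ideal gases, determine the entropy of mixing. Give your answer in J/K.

ΔS_mix = 9.12 J/K

Mole fractions: x_A = 0.292/4.74 = 0.0616, x_B = 0.938.
ΔS_mix = −R(n_A ln x_A + n_B ln x_B) = −8.314 × (0.292 ln 0.0616 + 4.45 ln 0.938) = 9.12 J/K.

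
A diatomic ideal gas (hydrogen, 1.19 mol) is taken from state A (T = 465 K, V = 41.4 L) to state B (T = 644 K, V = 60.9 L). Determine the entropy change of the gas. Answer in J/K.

ΔS = 11.9 J/K

Entropy is a state function: ΔS = nC_V ln(T₂/T₁) + nR ln(V₂/V₁), with C_V = 5R/2 = 20.79 J mol⁻¹ K⁻¹ for a diatomic ideal gas.
ΔS = 1.19 × [20.79 × ln(644/465) + 8.314 × ln(60.9/41.4)] = 11.9 J/K.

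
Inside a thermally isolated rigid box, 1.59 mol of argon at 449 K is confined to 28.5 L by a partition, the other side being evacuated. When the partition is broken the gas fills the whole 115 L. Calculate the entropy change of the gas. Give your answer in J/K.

ΔS_gas = 18.4 J/K

For an ideal gas in free expansion Q = 0 and W = 0, so T is unchanged.
Entropy is a state function; using a reversible isothermal path, ΔS_gas = nR ln(V₂/V₁) = 1.59 × 8.314 × ln(115/28.5) = 18.4 J/K.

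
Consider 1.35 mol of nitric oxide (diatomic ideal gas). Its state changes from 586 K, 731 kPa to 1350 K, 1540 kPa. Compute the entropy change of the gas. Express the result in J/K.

ΔS = nC_p ln(T₂/T₁) − nR ln(P₂/P₁), with C_p = 7R/2 = 29.1 J mol⁻¹ K⁻¹ for a diatomic ideal gas.
ΔS = 1.35 × [29.1 × ln(1350/586) − 8.314 × ln(1540/731)] = 24.4 J/K.

ΔS = 24.4 J/K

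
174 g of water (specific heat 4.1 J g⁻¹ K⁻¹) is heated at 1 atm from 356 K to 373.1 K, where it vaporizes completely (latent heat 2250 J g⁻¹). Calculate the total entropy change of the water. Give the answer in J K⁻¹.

ΔS = 1080 J/K

Warming step: ΔS₁ = m c ln(T_tr/T_i) = 174 × 4.1 × ln(373.1/356) = 33.47 J/K.
Phase change: ΔS₂ = +mL/T_tr = 174 × 2250 / 373.1 = 1049 J/K.
ΔS_total = (33.47) + (1049) = 1080 J/K.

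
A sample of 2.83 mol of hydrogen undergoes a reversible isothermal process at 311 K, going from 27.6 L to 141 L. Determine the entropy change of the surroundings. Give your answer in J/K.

ΔS_surr = -38.4 J/K

For an isothermal ideal gas ΔS_gas = nR ln(V₂/V₁) = 2.83 × 8.314 × ln(141/27.6) = 38.4 J/K.
The process is reversible, so ΔS_surr = −ΔS_gas = -38.4 J/K and ΔS_universe = 0.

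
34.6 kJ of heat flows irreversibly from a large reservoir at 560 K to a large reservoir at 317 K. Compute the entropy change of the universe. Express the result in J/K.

ΔS_hot = −Q/T_H = −34600/560 = -61.786 J/K and ΔS_cold = +Q/T_C = 34600/317 = 109.15 J/K.
ΔS_total = -61.786 + 109.15 = 47.4 J/K, positive as the second law requires.

ΔS_total = 47.4 J/K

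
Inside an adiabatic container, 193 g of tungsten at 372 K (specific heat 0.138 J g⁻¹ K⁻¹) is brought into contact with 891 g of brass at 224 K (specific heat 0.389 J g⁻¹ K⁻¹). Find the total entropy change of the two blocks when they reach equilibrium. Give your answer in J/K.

ΔS_total = 3.69 J/K

Energy balance: T_f = (m₁c₁T₁ + m₂c₂T₂)/(m₁c₁ + m₂c₂) = 234.56 K.
ΔS₁ = m₁c₁ ln(T_f/T₁) = 26.634 × ln(234.56/372) = -12.28 J/K.
ΔS₂ = m₂c₂ ln(T_f/T₂) = 346.599 × ln(234.56/224) = 15.97 J/K.
ΔS_total = -12.28 + 15.97 = 3.69 J/K.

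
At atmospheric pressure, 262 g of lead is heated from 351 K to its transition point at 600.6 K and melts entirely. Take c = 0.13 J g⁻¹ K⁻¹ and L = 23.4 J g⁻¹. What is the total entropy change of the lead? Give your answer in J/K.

Warming step: ΔS₁ = m c ln(T_tr/T_i) = 262 × 0.13 × ln(600.6/351) = 18.3 J/K.
Phase change: ΔS₂ = +mL/T_tr = 262 × 23.4 / 600.6 = 10.21 J/K.
ΔS_total = (18.3) + (10.21) = 28.5 J/K.

ΔS = 28.5 J/K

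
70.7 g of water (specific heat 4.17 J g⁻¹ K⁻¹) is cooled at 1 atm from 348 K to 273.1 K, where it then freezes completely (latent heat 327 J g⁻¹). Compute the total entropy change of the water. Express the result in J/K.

ΔS = -156 J/K

Cooling step: ΔS₁ = m c ln(T_tr/T_i) = 70.7 × 4.17 × ln(273.1/348) = -71.45 J/K.
Phase change: ΔS₂ = −mL/T_tr = −70.7 × 327 / 273.1 = -84.65 J/K.
ΔS_total = (-71.45) + (-84.65) = -156 J/K.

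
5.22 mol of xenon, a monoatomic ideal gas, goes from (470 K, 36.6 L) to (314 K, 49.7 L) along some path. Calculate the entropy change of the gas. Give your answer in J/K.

Entropy is a state function: ΔS = nC_V ln(T₂/T₁) + nR ln(V₂/V₁), with C_V = 3R/2 = 12.47 J mol⁻¹ K⁻¹ for a monoatomic ideal gas.
ΔS = 5.22 × [12.47 × ln(314/470) + 8.314 × ln(49.7/36.6)] = -13 J/K.

ΔS = -13 J/K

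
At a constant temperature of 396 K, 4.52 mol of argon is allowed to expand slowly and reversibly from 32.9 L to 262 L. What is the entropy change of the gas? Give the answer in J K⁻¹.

For an isothermal ideal gas ΔS_gas = nR ln(V₂/V₁) = 4.52 × 8.314 × ln(262/32.9) = 78 J/K.

ΔS_gas = 78 J/K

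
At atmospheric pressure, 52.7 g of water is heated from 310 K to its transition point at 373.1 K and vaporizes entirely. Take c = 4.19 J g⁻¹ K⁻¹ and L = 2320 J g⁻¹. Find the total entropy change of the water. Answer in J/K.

ΔS = 369 J/K

Warming step: ΔS₁ = m c ln(T_tr/T_i) = 52.7 × 4.19 × ln(373.1/310) = 40.91 J/K.
Phase change: ΔS₂ = +mL/T_tr = 52.7 × 2320 / 373.1 = 327.7 J/K.
ΔS_total = (40.91) + (327.7) = 369 J/K.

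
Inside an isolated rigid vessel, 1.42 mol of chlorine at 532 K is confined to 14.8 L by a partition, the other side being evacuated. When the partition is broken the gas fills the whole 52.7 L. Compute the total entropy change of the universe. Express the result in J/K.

ΔS_universe = 15 J/K

For an ideal gas in free expansion Q = 0 and W = 0, so T is unchanged.
Entropy is a state function; using a reversible isothermal path, ΔS_gas = nR ln(V₂/V₁) = 1.42 × 8.314 × ln(52.7/14.8) = 15 J/K.
The insulated surroundings exchange no heat, so ΔS_surr = 0 and ΔS_universe = ΔS_gas.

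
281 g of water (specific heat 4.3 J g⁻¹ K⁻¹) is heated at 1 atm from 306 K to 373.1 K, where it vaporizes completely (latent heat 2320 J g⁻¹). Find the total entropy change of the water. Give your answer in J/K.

Warming step: ΔS₁ = m c ln(T_tr/T_i) = 281 × 4.3 × ln(373.1/306) = 239.6 J/K.
Phase change: ΔS₂ = +mL/T_tr = 281 × 2320 / 373.1 = 1747 J/K.
ΔS_total = (239.6) + (1747) = 1990 J/K.

ΔS = 1990 J/K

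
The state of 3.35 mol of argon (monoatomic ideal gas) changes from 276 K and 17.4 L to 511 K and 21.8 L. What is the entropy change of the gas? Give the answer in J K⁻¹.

Entropy is a state function: ΔS = nC_V ln(T₂/T₁) + nR ln(V₂/V₁), with C_V = 3R/2 = 12.47 J mol⁻¹ K⁻¹ for a monoatomic ideal gas.
ΔS = 3.35 × [12.47 × ln(511/276) + 8.314 × ln(21.8/17.4)] = 32 J/K.

ΔS = 32 J/K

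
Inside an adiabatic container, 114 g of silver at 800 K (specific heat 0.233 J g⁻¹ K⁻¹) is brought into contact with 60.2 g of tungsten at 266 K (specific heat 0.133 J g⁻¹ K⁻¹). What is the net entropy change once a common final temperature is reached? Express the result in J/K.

ΔS_total = 3.01 J/K

Energy balance: T_f = (m₁c₁T₁ + m₂c₂T₂)/(m₁c₁ + m₂c₂) = 676.32 K.
ΔS₁ = m₁c₁ ln(T_f/T₁) = 26.562 × ln(676.32/800) = -4.461 J/K.
ΔS₂ = m₂c₂ ln(T_f/T₂) = 8.0066 × ln(676.32/266) = 7.471 J/K.
ΔS_total = -4.461 + 7.471 = 3.01 J/K.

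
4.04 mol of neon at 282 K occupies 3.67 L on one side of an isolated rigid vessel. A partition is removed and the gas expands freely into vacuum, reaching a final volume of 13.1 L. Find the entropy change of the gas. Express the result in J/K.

ΔS_gas = 42.7 J/K

No heat is exchanged and no work is done, so the ideal-gas temperature stays constant.
Entropy is a state function; using a reversible isothermal path, ΔS_gas = nR ln(V₂/V₁) = 4.04 × 8.314 × ln(13.1/3.67) = 42.7 J/K.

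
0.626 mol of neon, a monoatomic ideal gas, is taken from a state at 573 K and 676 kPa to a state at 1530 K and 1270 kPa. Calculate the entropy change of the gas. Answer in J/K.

ΔS = 9.5 J/K

ΔS = nC_p ln(T₂/T₁) − nR ln(P₂/P₁), with C_p = 5R/2 = 20.79 J mol⁻¹ K⁻¹ for a monoatomic ideal gas.
ΔS = 0.626 × [20.79 × ln(1530/573) − 8.314 × ln(1270/676)] = 9.5 J/K.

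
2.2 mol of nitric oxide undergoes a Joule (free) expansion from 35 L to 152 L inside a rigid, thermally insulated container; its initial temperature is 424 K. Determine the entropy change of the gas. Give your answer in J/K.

ΔS_gas = 26.9 J/K

For an ideal gas in free expansion Q = 0 and W = 0, so T is unchanged.
Entropy is a state function; using a reversible isothermal path, ΔS_gas = nR ln(V₂/V₁) = 2.2 × 8.314 × ln(152/35) = 26.9 J/K.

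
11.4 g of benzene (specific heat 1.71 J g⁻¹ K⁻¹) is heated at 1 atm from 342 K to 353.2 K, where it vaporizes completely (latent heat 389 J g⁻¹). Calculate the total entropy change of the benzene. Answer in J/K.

Warming step: ΔS₁ = m c ln(T_tr/T_i) = 11.4 × 1.71 × ln(353.2/342) = 0.6282 J/K.
Phase change: ΔS₂ = +mL/T_tr = 11.4 × 389 / 353.2 = 12.56 J/K.
ΔS_total = (0.6282) + (12.56) = 13.2 J/K.

ΔS = 13.2 J/K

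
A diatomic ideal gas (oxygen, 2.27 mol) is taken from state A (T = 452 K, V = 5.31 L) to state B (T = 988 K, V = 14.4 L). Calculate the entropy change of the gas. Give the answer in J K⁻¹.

Entropy is a state function: ΔS = nC_V ln(T₂/T₁) + nR ln(V₂/V₁), with C_V = 5R/2 = 20.79 J mol⁻¹ K⁻¹ for a diatomic ideal gas.
ΔS = 2.27 × [20.79 × ln(988/452) + 8.314 × ln(14.4/5.31)] = 55.7 J/K.

ΔS = 55.7 J/K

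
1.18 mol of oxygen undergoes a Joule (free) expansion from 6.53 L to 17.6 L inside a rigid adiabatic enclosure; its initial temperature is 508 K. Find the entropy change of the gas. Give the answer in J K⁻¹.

ΔS_gas = 9.73 J/K

No heat is exchanged and no work is done, so the ideal-gas temperature stays constant.
Entropy is a state function; using a reversible isothermal path, ΔS_gas = nR ln(V₂/V₁) = 1.18 × 8.314 × ln(17.6/6.53) = 9.73 J/K.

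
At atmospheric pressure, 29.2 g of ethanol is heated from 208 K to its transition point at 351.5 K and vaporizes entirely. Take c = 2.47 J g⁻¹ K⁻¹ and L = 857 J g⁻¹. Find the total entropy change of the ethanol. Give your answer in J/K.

ΔS = 109 J/K

Warming step: ΔS₁ = m c ln(T_tr/T_i) = 29.2 × 2.47 × ln(351.5/208) = 37.84 J/K.
Phase change: ΔS₂ = +mL/T_tr = 29.2 × 857 / 351.5 = 71.19 J/K.
ΔS_total = (37.84) + (71.19) = 109 J/K.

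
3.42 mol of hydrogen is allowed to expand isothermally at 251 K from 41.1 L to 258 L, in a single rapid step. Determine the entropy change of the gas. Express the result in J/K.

Entropy is a state function, so ΔS_gas depends only on the end states.
For an isothermal ideal gas ΔS_gas = nR ln(V₂/V₁) = 3.42 × 8.314 × ln(258/41.1) = 52.2 J/K.

ΔS_gas = 52.2 J/K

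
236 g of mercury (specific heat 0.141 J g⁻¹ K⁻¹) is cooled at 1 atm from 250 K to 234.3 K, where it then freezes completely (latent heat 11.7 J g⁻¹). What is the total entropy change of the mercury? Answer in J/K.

ΔS = -13.9 J/K

Cooling step: ΔS₁ = m c ln(T_tr/T_i) = 236 × 0.141 × ln(234.3/250) = -2.158 J/K.
Phase change: ΔS₂ = −mL/T_tr = −236 × 11.7 / 234.3 = -11.78 J/K.
ΔS_total = (-2.158) + (-11.78) = -13.9 J/K.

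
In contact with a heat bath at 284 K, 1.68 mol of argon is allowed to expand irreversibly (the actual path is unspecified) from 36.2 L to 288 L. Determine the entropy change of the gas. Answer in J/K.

Entropy is a state function, so ΔS_gas depends only on the end states.
For an isothermal ideal gas ΔS_gas = nR ln(V₂/V₁) = 1.68 × 8.314 × ln(288/36.2) = 29 J/K.

ΔS_gas = 29 J/K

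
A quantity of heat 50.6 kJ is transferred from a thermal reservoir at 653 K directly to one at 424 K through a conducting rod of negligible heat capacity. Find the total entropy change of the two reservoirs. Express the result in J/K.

ΔS_total = 41.9 J/K

ΔS_hot = −Q/T_H = −50600/653 = -77.489 J/K and ΔS_cold = +Q/T_C = 50600/424 = 119.34 J/K.
ΔS_total = -77.489 + 119.34 = 41.9 J/K, positive as the second law requires.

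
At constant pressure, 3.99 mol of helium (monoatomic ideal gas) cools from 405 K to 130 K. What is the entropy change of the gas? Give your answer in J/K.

At constant pressure, ΔS = nC_p ln(T₂/T₁) with C_p = 5R/2 = 20.79 J mol⁻¹ K⁻¹.
ΔS = 3.99 × 20.79 × ln(130/405) = -94.2 J/K.

ΔS = -94.2 J/K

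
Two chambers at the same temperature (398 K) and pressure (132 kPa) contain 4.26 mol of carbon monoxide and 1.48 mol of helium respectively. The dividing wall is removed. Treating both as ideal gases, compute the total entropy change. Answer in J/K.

Mole fractions: x_A = 4.26/5.74 = 0.742, x_B = 0.258.
ΔS_mix = −R(n_A ln x_A + n_B ln x_B) = −8.314 × (4.26 ln 0.742 + 1.48 ln 0.258) = 27.2 J/K.

ΔS_mix = 27.2 J/K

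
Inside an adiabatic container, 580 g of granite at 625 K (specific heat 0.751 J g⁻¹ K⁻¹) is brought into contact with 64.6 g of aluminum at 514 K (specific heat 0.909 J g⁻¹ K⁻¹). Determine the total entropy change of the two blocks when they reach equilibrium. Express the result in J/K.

ΔS_total = 0.941 J/K

Energy balance: T_f = (m₁c₁T₁ + m₂c₂T₂)/(m₁c₁ + m₂c₂) = 611.81 K.
ΔS₁ = m₁c₁ ln(T_f/T₁) = 435.58 × ln(611.81/625) = -9.28833 J/K.
ΔS₂ = m₂c₂ ln(T_f/T₂) = 58.7214 × ln(611.81/514) = 10.2295 J/K.
ΔS_total = -9.28833 + 10.2295 = 0.941 J/K.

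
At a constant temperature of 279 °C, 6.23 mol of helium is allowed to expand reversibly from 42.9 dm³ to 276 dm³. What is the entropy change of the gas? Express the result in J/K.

ΔS_gas = 96.4 J/K

For an isothermal ideal gas ΔS_gas = nR ln(V₂/V₁) = 6.23 × 8.314 × ln(276/42.9) = 96.4 J/K.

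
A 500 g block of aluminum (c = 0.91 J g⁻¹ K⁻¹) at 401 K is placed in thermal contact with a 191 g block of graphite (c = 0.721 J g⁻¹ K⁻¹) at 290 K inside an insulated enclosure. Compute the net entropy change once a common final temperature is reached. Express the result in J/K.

ΔS_total = 5.23 J/K

Energy balance: T_f = (m₁c₁T₁ + m₂c₂T₂)/(m₁c₁ + m₂c₂) = 375.21 K.
ΔS₁ = m₁c₁ ln(T_f/T₁) = 455 × ln(375.21/401) = -30.25 J/K.
ΔS₂ = m₂c₂ ln(T_f/T₂) = 137.711 × ln(375.21/290) = 35.48 J/K.
ΔS_total = -30.25 + 35.48 = 5.23 J/K.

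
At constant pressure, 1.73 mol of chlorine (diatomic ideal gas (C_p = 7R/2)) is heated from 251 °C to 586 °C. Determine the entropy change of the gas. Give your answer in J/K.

In kelvin: T₁ = 524.15 K, T₂ = 859.15 K. At constant pressure, ΔS = nC_p ln(T₂/T₁) with C_p = 7R/2 = 29.1 J mol⁻¹ K⁻¹.
ΔS = 1.73 × 29.1 × ln(859.15/524.15) = 24.9 J/K.

ΔS = 24.9 J/K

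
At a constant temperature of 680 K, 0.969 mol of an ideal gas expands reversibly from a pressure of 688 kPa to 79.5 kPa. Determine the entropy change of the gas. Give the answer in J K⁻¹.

ΔS_gas = 17.4 J/K

For an isothermal ideal gas ΔS_gas = nR ln(P₁/P₂) = 0.969 × 8.314 × ln(688/79.5) = 17.4 J/K.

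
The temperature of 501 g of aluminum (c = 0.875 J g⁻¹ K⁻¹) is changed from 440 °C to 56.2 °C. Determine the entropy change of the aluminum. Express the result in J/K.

ΔS = -339 J/K

In kelvin: T₁ = 713.15 K, T₂ = 329.35 K. ΔS = ∫dQ_rev/T = m c ln(T₂/T₁) = 501 × 0.875 × ln(329.35/713.15) = -339 J/K.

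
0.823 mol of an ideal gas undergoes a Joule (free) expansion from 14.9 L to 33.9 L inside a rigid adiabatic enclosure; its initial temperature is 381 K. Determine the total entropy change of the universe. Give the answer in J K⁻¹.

ΔS_universe = 5.62 J/K

No heat is exchanged and no work is done, so the ideal-gas temperature stays constant.
Entropy is a state function; using a reversible isothermal path, ΔS_gas = nR ln(V₂/V₁) = 0.823 × 8.314 × ln(33.9/14.9) = 5.62 J/K.
The insulated surroundings exchange no heat, so ΔS_surr = 0 and ΔS_universe = ΔS_gas.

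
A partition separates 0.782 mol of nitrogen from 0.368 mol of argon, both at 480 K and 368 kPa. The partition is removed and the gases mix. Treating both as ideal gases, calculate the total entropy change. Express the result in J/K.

ΔS_mix = 5.99 J/K

Mole fractions: x_A = 0.782/1.15 = 0.68, x_B = 0.32.
ΔS_mix = −R(n_A ln x_A + n_B ln x_B) = −8.314 × (0.782 ln 0.68 + 0.368 ln 0.32) = 5.99 J/K.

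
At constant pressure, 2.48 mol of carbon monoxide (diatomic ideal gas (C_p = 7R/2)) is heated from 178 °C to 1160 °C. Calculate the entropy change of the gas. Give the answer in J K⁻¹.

ΔS = 83.4 J/K

In kelvin: T₁ = 451.15 K, T₂ = 1433.15 K. At constant pressure, ΔS = nC_p ln(T₂/T₁) with C_p = 7R/2 = 29.1 J mol⁻¹ K⁻¹.
ΔS = 2.48 × 29.1 × ln(1433.15/451.15) = 83.4 J/K.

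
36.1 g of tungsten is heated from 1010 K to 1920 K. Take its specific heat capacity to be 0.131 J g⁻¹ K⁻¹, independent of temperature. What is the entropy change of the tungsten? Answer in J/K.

ΔS = 3.04 J/K

ΔS = ∫dQ_rev/T = m c ln(T₂/T₁) = 36.1 × 0.131 × ln(1920/1010) = 3.04 J/K.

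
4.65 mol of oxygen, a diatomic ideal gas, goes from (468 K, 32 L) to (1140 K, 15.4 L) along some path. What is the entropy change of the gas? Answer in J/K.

ΔS = 57.8 J/K

Entropy is a state function: ΔS = nC_V ln(T₂/T₁) + nR ln(V₂/V₁), with C_V = 5R/2 = 20.79 J mol⁻¹ K⁻¹ for a diatomic ideal gas.
ΔS = 4.65 × [20.79 × ln(1140/468) + 8.314 × ln(15.4/32)] = 57.8 J/K.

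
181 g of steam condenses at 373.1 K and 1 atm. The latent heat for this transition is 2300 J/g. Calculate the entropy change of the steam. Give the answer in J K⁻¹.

Heat released by the substance: Q = −mL = −181 × 2300 = −416300 J.
At constant T, ΔS = Q_rev/T = −416300 / 373.1 = -1120 J/K.

ΔS = -1120 J/K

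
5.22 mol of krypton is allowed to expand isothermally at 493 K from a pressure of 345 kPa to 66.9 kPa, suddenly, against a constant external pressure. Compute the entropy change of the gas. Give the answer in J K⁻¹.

ΔS_gas = 71.2 J/K

Entropy is a state function, so ΔS_gas depends only on the end states.
For an isothermal ideal gas ΔS_gas = nR ln(P₁/P₂) = 5.22 × 8.314 × ln(345/66.9) = 71.2 J/K.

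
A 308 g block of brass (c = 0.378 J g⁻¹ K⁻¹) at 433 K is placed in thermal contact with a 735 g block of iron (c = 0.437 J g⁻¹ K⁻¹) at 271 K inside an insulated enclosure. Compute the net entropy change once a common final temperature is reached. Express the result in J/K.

ΔS_total = 10 J/K

Energy balance: T_f = (m₁c₁T₁ + m₂c₂T₂)/(m₁c₁ + m₂c₂) = 314.1 K.
ΔS₁ = m₁c₁ ln(T_f/T₁) = 116.424 × ln(314.1/433) = -37.38 J/K.
ΔS₂ = m₂c₂ ln(T_f/T₂) = 321.195 × ln(314.1/271) = 47.4 J/K.
ΔS_total = -37.38 + 47.4 = 10 J/K.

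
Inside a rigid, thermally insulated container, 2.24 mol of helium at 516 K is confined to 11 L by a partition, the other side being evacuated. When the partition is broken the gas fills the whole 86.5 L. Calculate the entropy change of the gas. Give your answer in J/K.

ΔS_gas = 38.4 J/K

No heat is exchanged and no work is done, so the ideal-gas temperature stays constant.
Entropy is a state function; using a reversible isothermal path, ΔS_gas = nR ln(V₂/V₁) = 2.24 × 8.314 × ln(86.5/11) = 38.4 J/K.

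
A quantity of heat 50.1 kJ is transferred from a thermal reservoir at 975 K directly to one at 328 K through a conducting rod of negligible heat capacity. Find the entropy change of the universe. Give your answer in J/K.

ΔS_total = 101 J/K

ΔS_hot = −Q/T_H = −50100/975 = -51.38 J/K and ΔS_cold = +Q/T_C = 50100/328 = 152.7 J/K.
ΔS_total = -51.38 + 152.7 = 101 J/K, positive as the second law requires.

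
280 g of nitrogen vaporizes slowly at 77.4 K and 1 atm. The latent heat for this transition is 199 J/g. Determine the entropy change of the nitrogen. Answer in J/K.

ΔS = 720 J/K

Heat absorbed by the substance: Q = mL = 280 × 199 = 55720 J.
At constant T, ΔS = Q_rev/T = 55720 / 77.4 = 720 J/K.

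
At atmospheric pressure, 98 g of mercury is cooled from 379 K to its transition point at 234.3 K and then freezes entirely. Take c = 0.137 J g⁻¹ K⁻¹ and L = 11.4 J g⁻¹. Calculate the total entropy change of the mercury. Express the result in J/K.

Cooling step: ΔS₁ = m c ln(T_tr/T_i) = 98 × 0.137 × ln(234.3/379) = -6.457 J/K.
Phase change: ΔS₂ = −mL/T_tr = −98 × 11.4 / 234.3 = -4.768 J/K.
ΔS_total = (-6.457) + (-4.768) = -11.2 J/K.

ΔS = -11.2 J/K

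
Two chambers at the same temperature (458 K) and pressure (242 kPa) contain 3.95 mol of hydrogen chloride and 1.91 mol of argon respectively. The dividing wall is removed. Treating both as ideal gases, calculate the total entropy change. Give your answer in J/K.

ΔS_mix = 30.8 J/K

Mole fractions: x_A = 3.95/5.86 = 0.674, x_B = 0.326.
ΔS_mix = −R(n_A ln x_A + n_B ln x_B) = −8.314 × (3.95 ln 0.674 + 1.91 ln 0.326) = 30.8 J/K.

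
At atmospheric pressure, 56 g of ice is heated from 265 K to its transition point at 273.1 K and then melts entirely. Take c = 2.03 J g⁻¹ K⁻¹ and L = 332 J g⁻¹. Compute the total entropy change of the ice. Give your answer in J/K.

Warming step: ΔS₁ = m c ln(T_tr/T_i) = 56 × 2.03 × ln(273.1/265) = 3.423 J/K.
Phase change: ΔS₂ = +mL/T_tr = 56 × 332 / 273.1 = 68.08 J/K.
ΔS_total = (3.423) + (68.08) = 71.5 J/K.

ΔS = 71.5 J/K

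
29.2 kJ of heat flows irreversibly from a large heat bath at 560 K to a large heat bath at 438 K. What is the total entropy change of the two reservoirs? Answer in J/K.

ΔS_hot = −Q/T_H = −29200/560 = -52.14 J/K and ΔS_cold = +Q/T_C = 29200/438 = 66.67 J/K.
ΔS_total = -52.14 + 66.67 = 14.5 J/K, positive as the second law requires.

ΔS_total = 14.5 J/K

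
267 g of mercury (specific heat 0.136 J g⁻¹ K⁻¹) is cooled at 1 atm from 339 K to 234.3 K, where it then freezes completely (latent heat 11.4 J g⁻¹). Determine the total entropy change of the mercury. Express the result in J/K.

ΔS = -26.4 J/K

Cooling step: ΔS₁ = m c ln(T_tr/T_i) = 267 × 0.136 × ln(234.3/339) = -13.41 J/K.
Phase change: ΔS₂ = −mL/T_tr = −267 × 11.4 / 234.3 = -12.99 J/K.
ΔS_total = (-13.41) + (-12.99) = -26.4 J/K.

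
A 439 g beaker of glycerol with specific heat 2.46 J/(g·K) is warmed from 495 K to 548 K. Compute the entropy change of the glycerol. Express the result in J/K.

ΔS = ∫dQ_rev/T = m c ln(T₂/T₁) = 439 × 2.46 × ln(548/495) = 110 J/K.

ΔS = 110 J/K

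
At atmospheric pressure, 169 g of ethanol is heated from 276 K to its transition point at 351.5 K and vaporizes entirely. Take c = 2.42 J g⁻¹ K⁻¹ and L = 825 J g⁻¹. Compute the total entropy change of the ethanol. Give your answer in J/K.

Warming step: ΔS₁ = m c ln(T_tr/T_i) = 169 × 2.42 × ln(351.5/276) = 98.89 J/K.
Phase change: ΔS₂ = +mL/T_tr = 169 × 825 / 351.5 = 396.7 J/K.
ΔS_total = (98.89) + (396.7) = 496 J/K.

ΔS = 496 J/K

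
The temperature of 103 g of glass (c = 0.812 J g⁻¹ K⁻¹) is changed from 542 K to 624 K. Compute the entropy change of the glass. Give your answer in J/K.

ΔS = 11.8 J/K

ΔS = ∫dQ_rev/T = m c ln(T₂/T₁) = 103 × 0.812 × ln(624/542) = 11.8 J/K.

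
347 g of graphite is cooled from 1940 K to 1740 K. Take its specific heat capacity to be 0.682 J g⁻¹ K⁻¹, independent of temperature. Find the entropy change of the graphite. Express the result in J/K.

ΔS = -25.7 J/K

ΔS = ∫dQ_rev/T = m c ln(T₂/T₁) = 347 × 0.682 × ln(1740/1940) = -25.7 J/K.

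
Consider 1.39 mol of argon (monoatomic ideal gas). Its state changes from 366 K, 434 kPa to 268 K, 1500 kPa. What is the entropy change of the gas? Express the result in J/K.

ΔS = -23.3 J/K

ΔS = nC_p ln(T₂/T₁) − nR ln(P₂/P₁), with C_p = 5R/2 = 20.79 J mol⁻¹ K⁻¹ for a monoatomic ideal gas.
ΔS = 1.39 × [20.79 × ln(268/366) − 8.314 × ln(1500/434)] = -23.3 J/K.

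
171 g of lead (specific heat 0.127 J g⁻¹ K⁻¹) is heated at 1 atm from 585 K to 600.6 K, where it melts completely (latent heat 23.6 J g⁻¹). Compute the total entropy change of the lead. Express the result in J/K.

Warming step: ΔS₁ = m c ln(T_tr/T_i) = 171 × 0.127 × ln(600.6/585) = 0.5715 J/K.
Phase change: ΔS₂ = +mL/T_tr = 171 × 23.6 / 600.6 = 6.719 J/K.
ΔS_total = (0.5715) + (6.719) = 7.29 J/K.

ΔS = 7.29 J/K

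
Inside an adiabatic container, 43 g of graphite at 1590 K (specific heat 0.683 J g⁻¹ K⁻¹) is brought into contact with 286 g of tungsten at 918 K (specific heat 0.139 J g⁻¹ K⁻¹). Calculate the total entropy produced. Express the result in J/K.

Energy balance: T_f = (m₁c₁T₁ + m₂c₂T₂)/(m₁c₁ + m₂c₂) = 1203.5 K.
ΔS₁ = m₁c₁ ln(T_f/T₁) = 29.369 × ln(1203.5/1590) = -8.179 J/K.
ΔS₂ = m₂c₂ ln(T_f/T₂) = 39.754 × ln(1203.5/918) = 10.77 J/K.
ΔS_total = -8.179 + 10.77 = 2.59 J/K.

ΔS_total = 2.59 J/K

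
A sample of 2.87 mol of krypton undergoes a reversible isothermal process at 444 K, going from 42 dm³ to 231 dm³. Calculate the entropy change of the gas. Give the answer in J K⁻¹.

For an isothermal ideal gas ΔS_gas = nR ln(V₂/V₁) = 2.87 × 8.314 × ln(231/42) = 40.7 J/K.

ΔS_gas = 40.7 J/K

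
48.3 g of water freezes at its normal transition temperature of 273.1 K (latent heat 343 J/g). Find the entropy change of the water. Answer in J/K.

ΔS = -60.7 J/K

Heat released by the substance: Q = −mL = −48.3 × 343 = −16566.9 J.
At constant T, ΔS = Q_rev/T = −16566.9 / 273.1 = -60.7 J/K.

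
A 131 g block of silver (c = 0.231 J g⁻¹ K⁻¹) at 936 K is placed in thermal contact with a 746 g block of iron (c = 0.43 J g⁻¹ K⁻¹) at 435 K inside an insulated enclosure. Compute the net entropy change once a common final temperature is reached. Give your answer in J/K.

Energy balance: T_f = (m₁c₁T₁ + m₂c₂T₂)/(m₁c₁ + m₂c₂) = 478.19 K.
ΔS₁ = m₁c₁ ln(T_f/T₁) = 30.261 × ln(478.19/936) = -20.32 J/K.
ΔS₂ = m₂c₂ ln(T_f/T₂) = 320.78 × ln(478.19/435) = 30.36 J/K.
ΔS_total = -20.32 + 30.36 = 10 J/K.

ΔS_total = 10 J/K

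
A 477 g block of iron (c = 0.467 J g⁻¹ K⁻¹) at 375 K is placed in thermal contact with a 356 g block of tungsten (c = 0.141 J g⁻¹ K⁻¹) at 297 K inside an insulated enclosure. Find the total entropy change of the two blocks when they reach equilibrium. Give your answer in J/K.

Energy balance: T_f = (m₁c₁T₁ + m₂c₂T₂)/(m₁c₁ + m₂c₂) = 360.66 K.
ΔS₁ = m₁c₁ ln(T_f/T₁) = 222.759 × ln(360.66/375) = -8.688 J/K.
ΔS₂ = m₂c₂ ln(T_f/T₂) = 50.196 × ln(360.66/297) = 9.748 J/K.
ΔS_total = -8.688 + 9.748 = 1.06 J/K.

ΔS_total = 1.06 J/K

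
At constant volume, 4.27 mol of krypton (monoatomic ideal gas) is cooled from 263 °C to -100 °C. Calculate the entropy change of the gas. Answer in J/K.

In kelvin: T₁ = 536.15 K, T₂ = 173.15 K. At constant volume, ΔS = nC_V ln(T₂/T₁) with C_V = 3R/2 = 12.47 J mol⁻¹ K⁻¹.
ΔS = 4.27 × 12.47 × ln(173.15/536.15) = -60.2 J/K.

ΔS = -60.2 J/K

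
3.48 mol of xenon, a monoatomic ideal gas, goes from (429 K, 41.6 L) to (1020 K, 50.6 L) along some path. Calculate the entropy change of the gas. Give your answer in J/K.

Entropy is a state function: ΔS = nC_V ln(T₂/T₁) + nR ln(V₂/V₁), with C_V = 3R/2 = 12.47 J mol⁻¹ K⁻¹ for a monoatomic ideal gas.
ΔS = 3.48 × [12.47 × ln(1020/429) + 8.314 × ln(50.6/41.6)] = 43.3 J/K.

ΔS = 43.3 J/K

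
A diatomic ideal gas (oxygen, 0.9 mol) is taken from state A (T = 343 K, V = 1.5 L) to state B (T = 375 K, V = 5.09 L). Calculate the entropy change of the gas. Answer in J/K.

Entropy is a state function: ΔS = nC_V ln(T₂/T₁) + nR ln(V₂/V₁), with C_V = 5R/2 = 20.79 J mol⁻¹ K⁻¹ for a diatomic ideal gas.
ΔS = 0.9 × [20.79 × ln(375/343) + 8.314 × ln(5.09/1.5)] = 10.8 J/K.

ΔS = 10.8 J/K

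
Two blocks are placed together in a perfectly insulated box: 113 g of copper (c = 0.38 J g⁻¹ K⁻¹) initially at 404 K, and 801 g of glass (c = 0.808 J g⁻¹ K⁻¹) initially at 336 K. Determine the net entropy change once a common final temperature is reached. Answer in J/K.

ΔS_total = 0.722 J/K

Energy balance: T_f = (m₁c₁T₁ + m₂c₂T₂)/(m₁c₁ + m₂c₂) = 340.23 K.
ΔS₁ = m₁c₁ ln(T_f/T₁) = 42.94 × ln(340.23/404) = -7.377 J/K.
ΔS₂ = m₂c₂ ln(T_f/T₂) = 647.208 × ln(340.23/336) = 8.099 J/K.
ΔS_total = -7.377 + 8.099 = 0.722 J/K.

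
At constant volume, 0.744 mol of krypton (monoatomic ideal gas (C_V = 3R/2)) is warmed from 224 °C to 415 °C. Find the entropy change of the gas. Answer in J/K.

In kelvin: T₁ = 497.15 K, T₂ = 688.15 K. At constant volume, ΔS = nC_V ln(T₂/T₁) with C_V = 3R/2 = 12.47 J mol⁻¹ K⁻¹.
ΔS = 0.744 × 12.47 × ln(688.15/497.15) = 3.02 J/K.

ΔS = 3.02 J/K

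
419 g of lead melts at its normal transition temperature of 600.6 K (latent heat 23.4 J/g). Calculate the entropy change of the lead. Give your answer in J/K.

Heat absorbed by the substance: Q = mL = 419 × 23.4 = 9804.6 J.
At constant T, ΔS = Q_rev/T = 9804.6 / 600.6 = 16.3 J/K.

ΔS = 16.3 J/K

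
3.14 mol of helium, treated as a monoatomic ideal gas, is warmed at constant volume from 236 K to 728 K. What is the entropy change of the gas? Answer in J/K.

At constant volume, ΔS = nC_V ln(T₂/T₁) with C_V = 3R/2 = 12.47 J mol⁻¹ K⁻¹.
ΔS = 3.14 × 12.47 × ln(728/236) = 44.1 J/K.

ΔS = 44.1 J/K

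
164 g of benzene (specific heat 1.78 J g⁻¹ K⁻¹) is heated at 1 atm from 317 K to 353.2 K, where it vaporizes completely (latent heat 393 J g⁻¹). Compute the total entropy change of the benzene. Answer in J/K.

Warming step: ΔS₁ = m c ln(T_tr/T_i) = 164 × 1.78 × ln(353.2/317) = 31.57 J/K.
Phase change: ΔS₂ = +mL/T_tr = 164 × 393 / 353.2 = 182.5 J/K.
ΔS_total = (31.57) + (182.5) = 214 J/K.

ΔS = 214 J/K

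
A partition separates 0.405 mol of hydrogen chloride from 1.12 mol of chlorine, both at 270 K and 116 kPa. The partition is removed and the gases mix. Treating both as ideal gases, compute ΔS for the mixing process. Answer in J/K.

Mole fractions: x_A = 0.405/1.53 = 0.266, x_B = 0.734.
ΔS_mix = −R(n_A ln x_A + n_B ln x_B) = −8.314 × (0.405 ln 0.266 + 1.12 ln 0.734) = 7.34 J/K.

ΔS_mix = 7.34 J/K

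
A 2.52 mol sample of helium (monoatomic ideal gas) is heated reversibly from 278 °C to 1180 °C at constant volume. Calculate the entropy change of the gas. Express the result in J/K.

In kelvin: T₁ = 551.15 K, T₂ = 1453.15 K. At constant volume, ΔS = nC_V ln(T₂/T₁) with C_V = 3R/2 = 12.47 J mol⁻¹ K⁻¹.
ΔS = 2.52 × 12.47 × ln(1453.15/551.15) = 30.5 J/K.

ΔS = 30.5 J/K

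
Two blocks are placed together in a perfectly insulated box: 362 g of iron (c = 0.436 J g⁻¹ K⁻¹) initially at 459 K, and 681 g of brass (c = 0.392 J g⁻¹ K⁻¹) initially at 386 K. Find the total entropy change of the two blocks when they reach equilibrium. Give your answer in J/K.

Energy balance: T_f = (m₁c₁T₁ + m₂c₂T₂)/(m₁c₁ + m₂c₂) = 413.12 K.
ΔS₁ = m₁c₁ ln(T_f/T₁) = 157.832 × ln(413.12/459) = -16.62 J/K.
ΔS₂ = m₂c₂ ln(T_f/T₂) = 266.952 × ln(413.12/386) = 18.13 J/K.
ΔS_total = -16.62 + 18.13 = 1.51 J/K.

ΔS_total = 1.51 J/K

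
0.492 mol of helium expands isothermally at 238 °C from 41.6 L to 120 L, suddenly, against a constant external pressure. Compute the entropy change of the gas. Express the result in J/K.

ΔS_gas = 4.33 J/K

Entropy is a state function, so ΔS_gas depends only on the end states.
For an isothermal ideal gas ΔS_gas = nR ln(V₂/V₁) = 0.492 × 8.314 × ln(120/41.6) = 4.33 J/K.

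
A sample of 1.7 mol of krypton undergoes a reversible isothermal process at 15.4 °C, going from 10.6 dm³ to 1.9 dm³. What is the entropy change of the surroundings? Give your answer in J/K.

ΔS_surr = 24.3 J/K

For an isothermal ideal gas ΔS_gas = nR ln(V₂/V₁) = 1.7 × 8.314 × ln(1.9/10.6) = -24.3 J/K.
The process is reversible, so ΔS_surr = −ΔS_gas = 24.3 J/K and ΔS_universe = 0.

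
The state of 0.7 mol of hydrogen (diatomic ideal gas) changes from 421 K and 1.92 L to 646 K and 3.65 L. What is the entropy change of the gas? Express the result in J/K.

Entropy is a state function: ΔS = nC_V ln(T₂/T₁) + nR ln(V₂/V₁), with C_V = 5R/2 = 20.79 J mol⁻¹ K⁻¹ for a diatomic ideal gas.
ΔS = 0.7 × [20.79 × ln(646/421) + 8.314 × ln(3.65/1.92)] = 9.97 J/K.

ΔS = 9.97 J/K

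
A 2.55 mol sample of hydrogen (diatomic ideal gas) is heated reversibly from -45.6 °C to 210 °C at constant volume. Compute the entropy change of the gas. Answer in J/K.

ΔS = 39.9 J/K

In kelvin: T₁ = 227.55 K, T₂ = 483.15 K. At constant volume, ΔS = nC_V ln(T₂/T₁) with C_V = 5R/2 = 20.79 J mol⁻¹ K⁻¹.
ΔS = 2.55 × 20.79 × ln(483.15/227.55) = 39.9 J/K.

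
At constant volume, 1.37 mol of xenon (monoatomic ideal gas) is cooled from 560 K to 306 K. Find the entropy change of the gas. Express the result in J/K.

ΔS = -10.3 J/K

At constant volume, ΔS = nC_V ln(T₂/T₁) with C_V = 3R/2 = 12.47 J mol⁻¹ K⁻¹.
ΔS = 1.37 × 12.47 × ln(306/560) = -10.3 J/K.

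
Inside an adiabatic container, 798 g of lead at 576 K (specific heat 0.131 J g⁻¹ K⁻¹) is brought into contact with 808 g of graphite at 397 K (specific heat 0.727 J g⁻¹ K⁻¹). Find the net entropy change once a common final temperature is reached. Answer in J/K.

Energy balance: T_f = (m₁c₁T₁ + m₂c₂T₂)/(m₁c₁ + m₂c₂) = 424.04 K.
ΔS₁ = m₁c₁ ln(T_f/T₁) = 104.538 × ln(424.04/576) = -32.02 J/K.
ΔS₂ = m₂c₂ ln(T_f/T₂) = 587.416 × ln(424.04/397) = 38.71 J/K.
ΔS_total = -32.02 + 38.71 = 6.69 J/K.

ΔS_total = 6.69 J/K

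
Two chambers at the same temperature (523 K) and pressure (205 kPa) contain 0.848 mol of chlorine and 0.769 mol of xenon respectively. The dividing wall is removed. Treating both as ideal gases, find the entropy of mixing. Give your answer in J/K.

ΔS_mix = 9.3 J/K

Mole fractions: x_A = 0.848/1.62 = 0.524, x_B = 0.476.
ΔS_mix = −R(n_A ln x_A + n_B ln x_B) = −8.314 × (0.848 ln 0.524 + 0.769 ln 0.476) = 9.3 J/K.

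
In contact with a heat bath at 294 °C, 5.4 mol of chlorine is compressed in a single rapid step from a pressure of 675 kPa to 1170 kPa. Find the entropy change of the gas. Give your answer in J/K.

Entropy is a state function, so ΔS_gas depends only on the end states.
For an isothermal ideal gas ΔS_gas = nR ln(P₁/P₂) = 5.4 × 8.314 × ln(675/1170) = -24.7 J/K.

ΔS_gas = -24.7 J/K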